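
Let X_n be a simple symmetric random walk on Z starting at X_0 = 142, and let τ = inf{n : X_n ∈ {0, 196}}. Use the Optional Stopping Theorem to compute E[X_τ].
E[X_τ] = 142

X_n is a martingale and τ is a bounded-mean stopping time (indeed τ is finite a.s. with bounded expectation since the walk is in a bounded region). By the OST, E[X_τ] = E[X_0] = 142. Equivalently: E[X_τ] = 196 · P(hit 196 first) + 0 · P(hit 0 first) = 196 · (142/196) = 142.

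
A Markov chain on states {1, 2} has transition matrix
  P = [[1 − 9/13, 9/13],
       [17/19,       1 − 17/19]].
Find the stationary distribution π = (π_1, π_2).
π_1 = 221/392, π_2 = 171/392

Solve πP = π with π_1 + π_2 = 1. From πP = π: π_1 · (1 − 9/13) + π_2 · 17/19 = π_1 ⇒ π_2 · 17/19 = π_1 · 9/13 ⇒ π_2/π_1 = (9/13)/(17/19) = 171/221. Together with π_1 + π_2 = 1:
  π_1 = (17/19)/(9/13 + 17/19) = (17/19)/(392/247) = 221/392,
  π_2 = (9/13)/(9/13 + 17/19) = (9/13)/(392/247) = 171/392.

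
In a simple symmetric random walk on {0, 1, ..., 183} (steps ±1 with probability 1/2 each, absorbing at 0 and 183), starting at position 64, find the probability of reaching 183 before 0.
P(hit 183 before 0) = 64/183

Let u_k = P(hit 183 before 0 | start at k). Then u_0 = 0, u_183 = 1, and u_k = u_{k-1}/2 + u_{k+1}/2 for 1 ≤ k ≤ 182. This harmonic recurrence is solved by u_k = k/183, giving u_64 = 64/183.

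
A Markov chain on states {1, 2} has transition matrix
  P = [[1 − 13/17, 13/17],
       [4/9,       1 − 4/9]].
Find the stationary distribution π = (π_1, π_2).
π_1 = 68/185, π_2 = 117/185

Solve πP = π with π_1 + π_2 = 1. From πP = π: π_1 · (1 − 13/17) + π_2 · 4/9 = π_1 ⇒ π_2 · 4/9 = π_1 · 13/17 ⇒ π_2/π_1 = (13/17)/(4/9) = 117/68. Together with π_1 + π_2 = 1:
  π_1 = (4/9)/(13/17 + 4/9) = (4/9)/(185/153) = 68/185,
  π_2 = (13/17)/(13/17 + 4/9) = (13/17)/(185/153) = 117/185.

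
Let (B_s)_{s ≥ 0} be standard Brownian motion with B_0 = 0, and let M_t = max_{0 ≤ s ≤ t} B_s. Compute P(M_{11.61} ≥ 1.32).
P(M_{11.61} ≥ 1.32) = 2·P(B_{11.61} ≥ 1.32) = 2(1 − Φ(1.32/√11.61)) ≈ 0.6985

By the reflection principle for Brownian motion, P(M_t ≥ a) = 2 · P(B_t ≥ a) for a ≥ 0. Since B_t ~ N(0, t), P(B_t ≥ 1.32) = 1 − Φ(1.32/√t) = 1 − Φ(1.32/√11.61) = 1 − Φ(0.3874). So
  P(M_{11.61} ≥ 1.32) = 2(1 − Φ(0.3874)) ≈ 0.6985.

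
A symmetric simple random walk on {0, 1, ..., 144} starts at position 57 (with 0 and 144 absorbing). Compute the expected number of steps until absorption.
E[τ | X_0 = 57] = 4959

Let v_k = E[τ | X_0 = k]. Boundary: v_0 = v_144 = 0. Recurrence: v_k = 1 + (v_{k-1} + v_{k+1})/2 for 1 ≤ k ≤ 143. The particular solution to v_k − (v_{k-1} + v_{k+1})/2 = 1 is v_k = −k^2. Adding homogeneous solution A + B k and matching boundaries gives v_k = k (144 − k). Substituting k = 57: v_57 = 57 · 87 = 4959.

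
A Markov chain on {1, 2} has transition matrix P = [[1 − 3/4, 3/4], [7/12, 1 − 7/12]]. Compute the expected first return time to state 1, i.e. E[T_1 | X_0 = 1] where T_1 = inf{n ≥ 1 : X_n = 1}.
E[T_1 | X_0 = 1] = 1/π_1 = 16/7

For an irreducible recurrent Markov chain with stationary distribution π, E[T_i | X_0 = i] = 1/π_i (Kac's formula). Here π_1 = (7/12)/(3/4 + 7/12) = (7/12)/(4/3) = 7/16, so E[T_1 | X_0 = 1] = 1/π_1 = (3/4 + 7/12)/(7/12) = (4/3)/(7/12) = 16/7.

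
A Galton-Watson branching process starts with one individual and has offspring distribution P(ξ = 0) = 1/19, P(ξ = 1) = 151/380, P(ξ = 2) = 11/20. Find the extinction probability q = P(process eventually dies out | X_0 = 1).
q = 20/209

The pgf is f(s) = 1/19 + 151/380·s + 11/20·s². The extinction probability q is the smallest fixed point of f in [0, 1]. Setting s = f(s):
  11/20·s² + (151/380 − 1)·s + 1/19 = 0
  11/20·s² − (1/19 + 11/20)·s + 1/19 = 0
which factors as (s − 1)·(11/20·s − 1/19) = 0, giving roots s = 1 and s = (1/19)/(11/20) = 20/209.
Mean offspring μ = 151/380 + 2·11/20 = 569/380 > 1 (supercritical), so q < 1. The extinction probability is the smaller root: q = (1/19)/(11/20) = 20/209.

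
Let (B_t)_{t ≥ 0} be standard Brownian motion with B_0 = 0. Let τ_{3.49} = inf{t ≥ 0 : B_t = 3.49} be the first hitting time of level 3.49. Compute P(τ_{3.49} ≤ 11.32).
P(τ_{3.49} ≤ 11.32) = 2(1 − Φ(3.49/√11.32)) = 2(1 − Φ(1.0373)) ≈ 0.2996

By the reflection principle for standard BM, P(τ_b ≤ t) = 2 · P(B_t ≥ b). Since B_t ~ N(0, t), P(B_t ≥ 3.49) = 1 − Φ(3.49/√t) = 1 − Φ(3.49/√11.32) = 1 − Φ(1.0373) ≈ 0.14980. Doubling: P(τ_{3.49} ≤ 11.32) ≈ 2 · 0.14980 = 0.29960 ≈ 0.2996.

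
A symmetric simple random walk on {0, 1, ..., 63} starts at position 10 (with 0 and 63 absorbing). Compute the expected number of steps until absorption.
E[τ | X_0 = 10] = 530

Let v_k = E[τ | X_0 = k]. Boundary: v_0 = v_63 = 0. Recurrence: v_k = 1 + (v_{k-1} + v_{k+1})/2 for 1 ≤ k ≤ 62. The particular solution to v_k − (v_{k-1} + v_{k+1})/2 = 1 is v_k = −k^2. Adding homogeneous solution A + B k and matching boundaries gives v_k = k (63 − k). Substituting k = 10: v_10 = 10 · 53 = 530.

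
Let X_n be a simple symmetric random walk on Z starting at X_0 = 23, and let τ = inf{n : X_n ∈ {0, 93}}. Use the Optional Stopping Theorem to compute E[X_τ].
E[X_τ] = 23

X_n is a martingale and τ is a bounded-mean stopping time (indeed τ is finite a.s. with bounded expectation since the walk is in a bounded region). By the OST, E[X_τ] = E[X_0] = 23. Equivalently: E[X_τ] = 93 · P(hit 93 first) + 0 · P(hit 0 first) = 93 · (23/93) = 23.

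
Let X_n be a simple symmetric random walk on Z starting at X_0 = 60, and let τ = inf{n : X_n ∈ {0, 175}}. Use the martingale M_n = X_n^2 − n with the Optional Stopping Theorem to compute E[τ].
E[τ] = 6900

M_n = X_n^2 − n is a martingale (since E[X_{n+1}^2 | F_n] = X_n^2 + 1). By OST (τ has finite mean in a bounded region), E[M_τ] = E[M_0] = X_0^2 − 0 = 60^2 = 3600. Also E[M_τ] = E[X_τ^2] − E[τ]. The walk exits at 0 or 175, with P(hit 175 first) = 60/175, so E[X_τ^2] = 175^2 · 60/175 + 0 = 10500. Thus E[τ] = E[X_τ^2] − E[M_τ] = 10500 − 3600 = 6900 = 60(175 − 60) = 6900.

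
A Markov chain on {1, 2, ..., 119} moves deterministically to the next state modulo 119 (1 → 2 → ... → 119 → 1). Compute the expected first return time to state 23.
E[T_23 | X_0 = 23] = 119

The chain cycles deterministically, so starting at state 23 it returns in exactly 119 steps. Equivalently, the stationary distribution is uniform π_j = 1/119 for every state j, so by Kac's formula E[T_23] = 1/π_23 = 119.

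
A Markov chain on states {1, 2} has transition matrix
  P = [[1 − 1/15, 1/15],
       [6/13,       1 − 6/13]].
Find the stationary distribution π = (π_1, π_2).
π_1 = 90/103, π_2 = 13/103

Solve πP = π with π_1 + π_2 = 1. From πP = π: π_1 · (1 − 1/15) + π_2 · 6/13 = π_1 ⇒ π_2 · 6/13 = π_1 · 1/15 ⇒ π_2/π_1 = (1/15)/(6/13) = 13/90. Together with π_1 + π_2 = 1:
  π_1 = (6/13)/(1/15 + 6/13) = (6/13)/(103/195) = 90/103,
  π_2 = (1/15)/(1/15 + 6/13) = (1/15)/(103/195) = 13/103.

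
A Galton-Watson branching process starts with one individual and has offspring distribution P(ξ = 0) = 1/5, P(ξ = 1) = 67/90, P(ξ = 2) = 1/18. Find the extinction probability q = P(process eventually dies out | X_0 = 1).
q = 1

Mean offspring μ = 0·1/5 + 1·67/90 + 2·1/18 = 77/90 ≤ 1. For μ ≤ 1 with offspring not concentrated at 1, the Galton-Watson process goes extinct almost surely, so q = 1.
(Algebraic check: The pgf is f(s) = 1/5 + 67/90·s + 1/18·s². The extinction probability q is the smallest fixed point of f in [0, 1]. Setting s = f(s):
  1/18·s² + (67/90 − 1)·s + 1/5 = 0
  1/18·s² − (1/5 + 1/18)·s + 1/5 = 0
which factors as (s − 1)·(1/18·s − 1/5) = 0, giving roots s = 1 and s = (1/5)/(1/18) = 18/5. Since 18/5 ≥ 1, the smallest root in [0, 1] is s = 1.)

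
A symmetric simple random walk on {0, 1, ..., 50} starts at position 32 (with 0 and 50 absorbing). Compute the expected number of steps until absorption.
E[τ | X_0 = 32] = 576

Let v_k = E[τ | X_0 = k]. Boundary: v_0 = v_50 = 0. Recurrence: v_k = 1 + (v_{k-1} + v_{k+1})/2 for 1 ≤ k ≤ 49. The particular solution to v_k − (v_{k-1} + v_{k+1})/2 = 1 is v_k = −k^2. Adding homogeneous solution A + B k and matching boundaries gives v_k = k (50 − k). Substituting k = 32: v_32 = 32 · 18 = 576.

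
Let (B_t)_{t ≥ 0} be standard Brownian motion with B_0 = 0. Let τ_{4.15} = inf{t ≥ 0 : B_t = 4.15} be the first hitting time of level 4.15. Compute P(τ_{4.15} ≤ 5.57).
P(τ_{4.15} ≤ 5.57) = 2(1 − Φ(4.15/√5.57)) = 2(1 − Φ(1.7584)) ≈ 0.0787

By the reflection principle for standard BM, P(τ_b ≤ t) = 2 · P(B_t ≥ b). Since B_t ~ N(0, t), P(B_t ≥ 4.15) = 1 − Φ(4.15/√t) = 1 − Φ(4.15/√5.57) = 1 − Φ(1.7584) ≈ 0.03934. Doubling: P(τ_{4.15} ≤ 5.57) ≈ 2 · 0.03934 = 0.07868 ≈ 0.0787.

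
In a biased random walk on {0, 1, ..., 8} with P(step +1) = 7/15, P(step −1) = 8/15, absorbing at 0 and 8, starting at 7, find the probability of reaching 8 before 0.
P(hit 8 before 0) = (1 − (8/7)^7) / (1 − (8/7)^8) = 8915263/11012415

Let u_k denote P(reach 8 before 0 | start at k). Boundary: u_0 = 0, u_8 = 1. Recurrence: u_k = 7/15·u_{k+1} + 8/15·u_{k-1} for 1 ≤ k ≤ 7. Try u_k = A + B·r^k with r = q/p = (8/15)/(7/15) = 8/7. Substitution satisfies the recurrence; boundary conditions give:
  u_k = (1 − r^k) / (1 − r^N) = (1 − (8/7)^7) / (1 − (8/7)^8) = 8915263/11012415.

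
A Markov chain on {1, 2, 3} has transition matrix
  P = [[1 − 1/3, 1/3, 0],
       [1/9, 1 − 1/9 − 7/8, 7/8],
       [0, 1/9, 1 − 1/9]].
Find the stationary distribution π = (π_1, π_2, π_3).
π = (8/221, 24/221, 189/221)

This is a birth-death chain on three states, which satisfies detailed balance: π_1 · P_{12} = π_2 · P_{21} and π_2 · P_{23} = π_3 · P_{32}.
From π_1 · 1/3 = π_2 · 1/9: π_2/π_1 = (1/3)/(1/9) = 3.
From π_2 · 7/8 = π_3 · 1/9: π_3/π_2 = (7/8)/(1/9) = 63/8.
Take π_1 proportional to 1; then unnormalized π = (1, 3, 189/8). Normalize by dividing by the sum 221/8:
  π = (8/221, 24/221, 189/221).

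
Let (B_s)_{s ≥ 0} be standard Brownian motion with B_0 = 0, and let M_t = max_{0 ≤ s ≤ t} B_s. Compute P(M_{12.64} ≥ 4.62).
P(M_{12.64} ≥ 4.62) = 2·P(B_{12.64} ≥ 4.62) = 2(1 − Φ(4.62/√12.64)) ≈ 0.1938

By the reflection principle for Brownian motion, P(M_t ≥ a) = 2 · P(B_t ≥ a) for a ≥ 0. Since B_t ~ N(0, t), P(B_t ≥ 4.62) = 1 − Φ(4.62/√t) = 1 − Φ(4.62/√12.64) = 1 − Φ(1.2995). So
  P(M_{12.64} ≥ 4.62) = 2(1 − Φ(1.2995)) ≈ 0.1938.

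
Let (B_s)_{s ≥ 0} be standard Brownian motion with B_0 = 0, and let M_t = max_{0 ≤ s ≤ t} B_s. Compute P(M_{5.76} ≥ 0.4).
P(M_{5.76} ≥ 0.4) = 2·P(B_{5.76} ≥ 0.4) = 2(1 − Φ(0.4/√5.76)) ≈ 0.8676

By the reflection principle for Brownian motion, P(M_t ≥ a) = 2 · P(B_t ≥ a) for a ≥ 0. Since B_t ~ N(0, t), P(B_t ≥ 0.4) = 1 − Φ(0.4/√t) = 1 − Φ(0.4/√5.76) = 1 − Φ(0.1667). So
  P(M_{5.76} ≥ 0.4) = 2(1 − Φ(0.1667)) ≈ 0.8676.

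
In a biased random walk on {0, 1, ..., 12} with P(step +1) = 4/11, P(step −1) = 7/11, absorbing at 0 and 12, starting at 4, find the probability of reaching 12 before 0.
P(hit 12 before 0) = (1 − (7/4)^4) / (1 − (7/4)^12) = 65536/6444993

Let u_k denote P(reach 12 before 0 | start at k). Boundary: u_0 = 0, u_12 = 1. Recurrence: u_k = 4/11·u_{k+1} + 7/11·u_{k-1} for 1 ≤ k ≤ 11. Try u_k = A + B·r^k with r = q/p = (7/11)/(4/11) = 7/4. Substitution satisfies the recurrence; boundary conditions give:
  u_k = (1 − r^k) / (1 − r^N) = (1 − (7/4)^4) / (1 − (7/4)^12) = 65536/6444993.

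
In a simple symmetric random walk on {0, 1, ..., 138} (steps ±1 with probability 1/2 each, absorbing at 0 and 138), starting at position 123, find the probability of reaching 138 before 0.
P(hit 138 before 0) = 123/138 = 41/46

Let u_k = P(hit 138 before 0 | start at k). Then u_0 = 0, u_138 = 1, and u_k = u_{k-1}/2 + u_{k+1}/2 for 1 ≤ k ≤ 137. This harmonic recurrence is solved by u_k = k/138, giving u_123 = 123/138 = 41/46.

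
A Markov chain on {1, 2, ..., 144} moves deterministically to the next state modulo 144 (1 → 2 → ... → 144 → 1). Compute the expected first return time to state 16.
E[T_16 | X_0 = 16] = 144

The chain cycles deterministically, so starting at state 16 it returns in exactly 144 steps. Equivalently, the stationary distribution is uniform π_j = 1/144 for every state j, so by Kac's formula E[T_16] = 1/π_16 = 144.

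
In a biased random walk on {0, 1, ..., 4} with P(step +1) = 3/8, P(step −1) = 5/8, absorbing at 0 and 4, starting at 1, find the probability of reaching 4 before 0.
P(hit 4 before 0) = (1 − (5/3)^1) / (1 − (5/3)^4) = 27/272

Let u_k denote P(reach 4 before 0 | start at k). Boundary: u_0 = 0, u_4 = 1. Recurrence: u_k = 3/8·u_{k+1} + 5/8·u_{k-1} for 1 ≤ k ≤ 3. Try u_k = A + B·r^k with r = q/p = (5/8)/(3/8) = 5/3. Substitution satisfies the recurrence; boundary conditions give:
  u_k = (1 − r^k) / (1 − r^N) = (1 − (5/3)^1) / (1 − (5/3)^4) = 27/272.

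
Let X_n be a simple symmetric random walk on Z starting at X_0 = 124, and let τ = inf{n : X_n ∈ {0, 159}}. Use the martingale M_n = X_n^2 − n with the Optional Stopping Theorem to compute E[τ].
E[τ] = 4340

M_n = X_n^2 − n is a martingale (since E[X_{n+1}^2 | F_n] = X_n^2 + 1). By OST (τ has finite mean in a bounded region), E[M_τ] = E[M_0] = X_0^2 − 0 = 124^2 = 15376. Also E[M_τ] = E[X_τ^2] − E[τ]. The walk exits at 0 or 159, with P(hit 159 first) = 124/159, so E[X_τ^2] = 159^2 · 124/159 + 0 = 19716. Thus E[τ] = E[X_τ^2] − E[M_τ] = 19716 − 15376 = 4340 = 124(159 − 124) = 4340.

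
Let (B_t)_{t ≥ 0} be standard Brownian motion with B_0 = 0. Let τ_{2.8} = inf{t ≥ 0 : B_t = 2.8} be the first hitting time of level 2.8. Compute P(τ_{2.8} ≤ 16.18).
P(τ_{2.8} ≤ 16.18) = 2(1 − Φ(2.8/√16.18)) = 2(1 − Φ(0.6961)) ≈ 0.4864

By the reflection principle for standard BM, P(τ_b ≤ t) = 2 · P(B_t ≥ b). Since B_t ~ N(0, t), P(B_t ≥ 2.8) = 1 − Φ(2.8/√t) = 1 − Φ(2.8/√16.18) = 1 − Φ(0.6961) ≈ 0.24318. Doubling: P(τ_{2.8} ≤ 16.18) ≈ 2 · 0.24318 = 0.48636 ≈ 0.4864.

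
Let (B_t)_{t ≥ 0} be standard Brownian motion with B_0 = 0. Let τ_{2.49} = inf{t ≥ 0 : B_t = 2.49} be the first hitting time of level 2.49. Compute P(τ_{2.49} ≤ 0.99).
P(τ_{2.49} ≤ 0.99) = 2(1 − Φ(2.49/√0.99)) = 2(1 − Φ(2.5025)) ≈ 0.0123

By the reflection principle for standard BM, P(τ_b ≤ t) = 2 · P(B_t ≥ b). Since B_t ~ N(0, t), P(B_t ≥ 2.49) = 1 − Φ(2.49/√t) = 1 − Φ(2.49/√0.99) = 1 − Φ(2.5025) ≈ 0.00617. Doubling: P(τ_{2.49} ≤ 0.99) ≈ 2 · 0.00617 = 0.01234 ≈ 0.0123.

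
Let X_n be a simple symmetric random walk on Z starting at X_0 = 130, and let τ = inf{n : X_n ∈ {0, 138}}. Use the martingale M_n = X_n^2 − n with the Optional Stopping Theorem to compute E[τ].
E[τ] = 1040

M_n = X_n^2 − n is a martingale (since E[X_{n+1}^2 | F_n] = X_n^2 + 1). By OST (τ has finite mean in a bounded region), E[M_τ] = E[M_0] = X_0^2 − 0 = 130^2 = 16900. Also E[M_τ] = E[X_τ^2] − E[τ]. The walk exits at 0 or 138, with P(hit 138 first) = 130/138, so E[X_τ^2] = 138^2 · 130/138 + 0 = 17940. Thus E[τ] = E[X_τ^2] − E[M_τ] = 17940 − 16900 = 1040 = 130(138 − 130) = 1040.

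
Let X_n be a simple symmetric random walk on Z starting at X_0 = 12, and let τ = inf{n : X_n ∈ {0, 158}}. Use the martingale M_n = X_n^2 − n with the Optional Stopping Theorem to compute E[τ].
E[τ] = 1752

M_n = X_n^2 − n is a martingale (since E[X_{n+1}^2 | F_n] = X_n^2 + 1). By OST (τ has finite mean in a bounded region), E[M_τ] = E[M_0] = X_0^2 − 0 = 12^2 = 144. Also E[M_τ] = E[X_τ^2] − E[τ]. The walk exits at 0 or 158, with P(hit 158 first) = 12/158, so E[X_τ^2] = 158^2 · 12/158 + 0 = 1896. Thus E[τ] = E[X_τ^2] − E[M_τ] = 1896 − 144 = 1752 = 12(158 − 12) = 1752.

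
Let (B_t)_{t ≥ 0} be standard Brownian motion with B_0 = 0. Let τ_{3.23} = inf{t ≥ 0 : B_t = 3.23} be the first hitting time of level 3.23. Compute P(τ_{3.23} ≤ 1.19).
P(τ_{3.23} ≤ 1.19) = 2(1 − Φ(3.23/√1.19)) = 2(1 − Φ(2.9609)) ≈ 0.0031

By the reflection principle for standard BM, P(τ_b ≤ t) = 2 · P(B_t ≥ b). Since B_t ~ N(0, t), P(B_t ≥ 3.23) = 1 − Φ(3.23/√t) = 1 − Φ(3.23/√1.19) = 1 − Φ(2.9609) ≈ 0.00153. Doubling: P(τ_{3.23} ≤ 1.19) ≈ 2 · 0.00153 = 0.00306 ≈ 0.0031.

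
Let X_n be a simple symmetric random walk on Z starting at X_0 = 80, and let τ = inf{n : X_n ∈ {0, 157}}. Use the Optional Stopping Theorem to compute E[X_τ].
E[X_τ] = 80

X_n is a martingale and τ is a bounded-mean stopping time (indeed τ is finite a.s. with bounded expectation since the walk is in a bounded region). By the OST, E[X_τ] = E[X_0] = 80. Equivalently: E[X_τ] = 157 · P(hit 157 first) + 0 · P(hit 0 first) = 157 · (80/157) = 80.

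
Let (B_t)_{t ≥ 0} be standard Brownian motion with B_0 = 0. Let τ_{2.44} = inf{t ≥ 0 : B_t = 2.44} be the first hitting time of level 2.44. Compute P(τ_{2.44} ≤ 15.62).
P(τ_{2.44} ≤ 15.62) = 2(1 − Φ(2.44/√15.62)) = 2(1 − Φ(0.6174)) ≈ 0.5370

By the reflection principle for standard BM, P(τ_b ≤ t) = 2 · P(B_t ≥ b). Since B_t ~ N(0, t), P(B_t ≥ 2.44) = 1 − Φ(2.44/√t) = 1 − Φ(2.44/√15.62) = 1 − Φ(0.6174) ≈ 0.26849. Doubling: P(τ_{2.44} ≤ 15.62) ≈ 2 · 0.26849 = 0.53698 ≈ 0.5370.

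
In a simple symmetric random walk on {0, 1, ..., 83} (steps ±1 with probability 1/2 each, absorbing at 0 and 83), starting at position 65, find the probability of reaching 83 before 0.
P(hit 83 before 0) = 65/83

Let u_k = P(hit 83 before 0 | start at k). Then u_0 = 0, u_83 = 1, and u_k = u_{k-1}/2 + u_{k+1}/2 for 1 ≤ k ≤ 82. This harmonic recurrence is solved by u_k = k/83, giving u_65 = 65/83.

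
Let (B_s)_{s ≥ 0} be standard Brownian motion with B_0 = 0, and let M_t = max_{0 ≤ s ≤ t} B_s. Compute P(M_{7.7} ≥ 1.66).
P(M_{7.7} ≥ 1.66) = 2·P(B_{7.7} ≥ 1.66) = 2(1 − Φ(1.66/√7.7)) ≈ 0.5497

By the reflection principle for Brownian motion, P(M_t ≥ a) = 2 · P(B_t ≥ a) for a ≥ 0. Since B_t ~ N(0, t), P(B_t ≥ 1.66) = 1 − Φ(1.66/√t) = 1 − Φ(1.66/√7.7) = 1 − Φ(0.5982). So
  P(M_{7.7} ≥ 1.66) = 2(1 − Φ(0.5982)) ≈ 0.5497.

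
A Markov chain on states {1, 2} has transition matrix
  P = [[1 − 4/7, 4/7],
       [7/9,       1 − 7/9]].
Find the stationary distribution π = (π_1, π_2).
π_1 = 49/85, π_2 = 36/85

Solve πP = π with π_1 + π_2 = 1. From πP = π: π_1 · (1 − 4/7) + π_2 · 7/9 = π_1 ⇒ π_2 · 7/9 = π_1 · 4/7 ⇒ π_2/π_1 = (4/7)/(7/9) = 36/49. Together with π_1 + π_2 = 1:
  π_1 = (7/9)/(4/7 + 7/9) = (7/9)/(85/63) = 49/85,
  π_2 = (4/7)/(4/7 + 7/9) = (4/7)/(85/63) = 36/85.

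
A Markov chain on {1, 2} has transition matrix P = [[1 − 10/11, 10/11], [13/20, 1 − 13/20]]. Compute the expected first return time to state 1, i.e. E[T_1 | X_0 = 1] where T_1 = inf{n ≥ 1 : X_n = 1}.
E[T_1 | X_0 = 1] = 1/π_1 = 343/143

For an irreducible recurrent Markov chain with stationary distribution π, E[T_i | X_0 = i] = 1/π_i (Kac's formula). Here π_1 = (13/20)/(10/11 + 13/20) = (13/20)/(343/220) = 143/343, so E[T_1 | X_0 = 1] = 1/π_1 = (10/11 + 13/20)/(13/20) = (343/220)/(13/20) = 343/143.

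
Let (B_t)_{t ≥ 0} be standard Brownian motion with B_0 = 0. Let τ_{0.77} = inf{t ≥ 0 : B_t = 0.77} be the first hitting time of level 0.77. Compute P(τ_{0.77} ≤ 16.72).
P(τ_{0.77} ≤ 16.72) = 2(1 − Φ(0.77/√16.72)) = 2(1 − Φ(0.1883)) ≈ 0.8506

By the reflection principle for standard BM, P(τ_b ≤ t) = 2 · P(B_t ≥ b). Since B_t ~ N(0, t), P(B_t ≥ 0.77) = 1 − Φ(0.77/√t) = 1 − Φ(0.77/√16.72) = 1 − Φ(0.1883) ≈ 0.42532. Doubling: P(τ_{0.77} ≤ 16.72) ≈ 2 · 0.42532 = 0.85064 ≈ 0.8506.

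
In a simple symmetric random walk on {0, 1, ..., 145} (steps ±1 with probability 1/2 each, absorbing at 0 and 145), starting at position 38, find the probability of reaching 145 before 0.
P(hit 145 before 0) = 38/145

Let u_k = P(hit 145 before 0 | start at k). Then u_0 = 0, u_145 = 1, and u_k = u_{k-1}/2 + u_{k+1}/2 for 1 ≤ k ≤ 144. This harmonic recurrence is solved by u_k = k/145, giving u_38 = 38/145.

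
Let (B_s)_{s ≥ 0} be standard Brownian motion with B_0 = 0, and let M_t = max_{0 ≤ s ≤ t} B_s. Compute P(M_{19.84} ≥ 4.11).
P(M_{19.84} ≥ 4.11) = 2·P(B_{19.84} ≥ 4.11) = 2(1 − Φ(4.11/√19.84)) ≈ 0.3562

By the reflection principle for Brownian motion, P(M_t ≥ a) = 2 · P(B_t ≥ a) for a ≥ 0. Since B_t ~ N(0, t), P(B_t ≥ 4.11) = 1 − Φ(4.11/√t) = 1 − Φ(4.11/√19.84) = 1 − Φ(0.9227). So
  P(M_{19.84} ≥ 4.11) = 2(1 − Φ(0.9227)) ≈ 0.3562.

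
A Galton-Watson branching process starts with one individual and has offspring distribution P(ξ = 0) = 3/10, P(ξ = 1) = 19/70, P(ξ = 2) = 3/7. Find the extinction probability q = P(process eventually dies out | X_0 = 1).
q = 7/10

The pgf is f(s) = 3/10 + 19/70·s + 3/7·s². The extinction probability q is the smallest fixed point of f in [0, 1]. Setting s = f(s):
  3/7·s² + (19/70 − 1)·s + 3/10 = 0
  3/7·s² − (3/10 + 3/7)·s + 3/10 = 0
which factors as (s − 1)·(3/7·s − 3/10) = 0, giving roots s = 1 and s = (3/10)/(3/7) = 7/10.
Mean offspring μ = 19/70 + 2·3/7 = 79/70 > 1 (supercritical), so q < 1. The extinction probability is the smaller root: q = (3/10)/(3/7) = 7/10.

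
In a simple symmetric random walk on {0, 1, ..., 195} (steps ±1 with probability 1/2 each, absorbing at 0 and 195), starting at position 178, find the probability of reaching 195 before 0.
P(hit 195 before 0) = 178/195

Let u_k = P(hit 195 before 0 | start at k). Then u_0 = 0, u_195 = 1, and u_k = u_{k-1}/2 + u_{k+1}/2 for 1 ≤ k ≤ 194. This harmonic recurrence is solved by u_k = k/195, giving u_178 = 178/195.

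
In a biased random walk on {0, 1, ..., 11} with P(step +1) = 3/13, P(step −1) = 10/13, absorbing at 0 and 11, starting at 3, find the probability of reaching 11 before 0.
P(hit 11 before 0) = (1 − (10/3)^3) / (1 − (10/3)^11) = 911979/14285688979

Let u_k denote P(reach 11 before 0 | start at k). Boundary: u_0 = 0, u_11 = 1. Recurrence: u_k = 3/13·u_{k+1} + 10/13·u_{k-1} for 1 ≤ k ≤ 10. Try u_k = A + B·r^k with r = q/p = (10/13)/(3/13) = 10/3. Substitution satisfies the recurrence; boundary conditions give:
  u_k = (1 − r^k) / (1 − r^N) = (1 − (10/3)^3) / (1 − (10/3)^11) = 911979/14285688979.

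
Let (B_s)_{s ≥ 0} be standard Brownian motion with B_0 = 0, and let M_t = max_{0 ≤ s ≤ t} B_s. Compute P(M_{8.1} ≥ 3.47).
P(M_{8.1} ≥ 3.47) = 2·P(B_{8.1} ≥ 3.47) = 2(1 − Φ(3.47/√8.1)) ≈ 0.2228

By the reflection principle for Brownian motion, P(M_t ≥ a) = 2 · P(B_t ≥ a) for a ≥ 0. Since B_t ~ N(0, t), P(B_t ≥ 3.47) = 1 − Φ(3.47/√t) = 1 − Φ(3.47/√8.1) = 1 − Φ(1.2192). So
  P(M_{8.1} ≥ 3.47) = 2(1 − Φ(1.2192)) ≈ 0.2228.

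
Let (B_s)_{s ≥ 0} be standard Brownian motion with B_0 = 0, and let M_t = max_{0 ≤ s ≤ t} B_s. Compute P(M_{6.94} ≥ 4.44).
P(M_{6.94} ≥ 4.44) = 2·P(B_{6.94} ≥ 4.44) = 2(1 − Φ(4.44/√6.94)) ≈ 0.0919

By the reflection principle for Brownian motion, P(M_t ≥ a) = 2 · P(B_t ≥ a) for a ≥ 0. Since B_t ~ N(0, t), P(B_t ≥ 4.44) = 1 − Φ(4.44/√t) = 1 − Φ(4.44/√6.94) = 1 − Φ(1.6854). So
  P(M_{6.94} ≥ 4.44) = 2(1 − Φ(1.6854)) ≈ 0.0919.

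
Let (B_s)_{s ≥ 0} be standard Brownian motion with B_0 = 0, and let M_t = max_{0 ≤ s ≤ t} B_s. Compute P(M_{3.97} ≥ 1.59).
P(M_{3.97} ≥ 1.59) = 2·P(B_{3.97} ≥ 1.59) = 2(1 − Φ(1.59/√3.97)) ≈ 0.4249

By the reflection principle for Brownian motion, P(M_t ≥ a) = 2 · P(B_t ≥ a) for a ≥ 0. Since B_t ~ N(0, t), P(B_t ≥ 1.59) = 1 − Φ(1.59/√t) = 1 − Φ(1.59/√3.97) = 1 − Φ(0.7980). So
  P(M_{3.97} ≥ 1.59) = 2(1 − Φ(0.7980)) ≈ 0.4249.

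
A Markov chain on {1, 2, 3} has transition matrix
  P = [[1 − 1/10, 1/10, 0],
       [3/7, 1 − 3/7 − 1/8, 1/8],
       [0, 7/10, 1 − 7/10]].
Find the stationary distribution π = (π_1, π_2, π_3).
π = (40/51, 28/153, 5/153)

This is a birth-death chain on three states, which satisfies detailed balance: π_1 · P_{12} = π_2 · P_{21} and π_2 · P_{23} = π_3 · P_{32}.
From π_1 · 1/10 = π_2 · 3/7: π_2/π_1 = (1/10)/(3/7) = 7/30.
From π_2 · 1/8 = π_3 · 7/10: π_3/π_2 = (1/8)/(7/10) = 5/28.
Take π_1 proportional to 1; then unnormalized π = (1, 7/30, 1/24). Normalize by dividing by the sum 51/40:
  π = (40/51, 28/153, 5/153).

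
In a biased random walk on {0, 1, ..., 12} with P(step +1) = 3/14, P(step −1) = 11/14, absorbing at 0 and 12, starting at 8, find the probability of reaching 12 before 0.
P(hit 12 before 0) = (1 − (11/3)^8) / (1 − (11/3)^12) = 1192482/215551363

Let u_k denote P(reach 12 before 0 | start at k). Boundary: u_0 = 0, u_12 = 1. Recurrence: u_k = 3/14·u_{k+1} + 11/14·u_{k-1} for 1 ≤ k ≤ 11. Try u_k = A + B·r^k with r = q/p = (11/14)/(3/14) = 11/3. Substitution satisfies the recurrence; boundary conditions give:
  u_k = (1 − r^k) / (1 − r^N) = (1 − (11/3)^8) / (1 − (11/3)^12) = 1192482/215551363.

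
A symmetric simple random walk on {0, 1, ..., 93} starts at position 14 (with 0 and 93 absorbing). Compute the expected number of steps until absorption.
E[τ | X_0 = 14] = 1106

Let v_k = E[τ | X_0 = k]. Boundary: v_0 = v_93 = 0. Recurrence: v_k = 1 + (v_{k-1} + v_{k+1})/2 for 1 ≤ k ≤ 92. The particular solution to v_k − (v_{k-1} + v_{k+1})/2 = 1 is v_k = −k^2. Adding homogeneous solution A + B k and matching boundaries gives v_k = k (93 − k). Substituting k = 14: v_14 = 14 · 79 = 1106.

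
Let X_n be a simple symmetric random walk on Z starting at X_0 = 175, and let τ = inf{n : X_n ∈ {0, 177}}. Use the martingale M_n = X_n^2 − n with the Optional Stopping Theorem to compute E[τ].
E[τ] = 350

M_n = X_n^2 − n is a martingale (since E[X_{n+1}^2 | F_n] = X_n^2 + 1). By OST (τ has finite mean in a bounded region), E[M_τ] = E[M_0] = X_0^2 − 0 = 175^2 = 30625. Also E[M_τ] = E[X_τ^2] − E[τ]. The walk exits at 0 or 177, with P(hit 177 first) = 175/177, so E[X_τ^2] = 177^2 · 175/177 + 0 = 30975. Thus E[τ] = E[X_τ^2] − E[M_τ] = 30975 − 30625 = 350 = 175(177 − 175) = 350.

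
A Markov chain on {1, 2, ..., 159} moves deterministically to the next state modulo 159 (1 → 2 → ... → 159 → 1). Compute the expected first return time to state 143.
E[T_143 | X_0 = 143] = 159

The chain cycles deterministically, so starting at state 143 it returns in exactly 159 steps. Equivalently, the stationary distribution is uniform π_j = 1/159 for every state j, so by Kac's formula E[T_143] = 1/π_143 = 159.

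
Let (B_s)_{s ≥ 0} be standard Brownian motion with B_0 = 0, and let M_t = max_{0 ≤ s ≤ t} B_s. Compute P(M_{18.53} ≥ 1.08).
P(M_{18.53} ≥ 1.08) = 2·P(B_{18.53} ≥ 1.08) = 2(1 − Φ(1.08/√18.53)) ≈ 0.8019

By the reflection principle for Brownian motion, P(M_t ≥ a) = 2 · P(B_t ≥ a) for a ≥ 0. Since B_t ~ N(0, t), P(B_t ≥ 1.08) = 1 − Φ(1.08/√t) = 1 − Φ(1.08/√18.53) = 1 − Φ(0.2509). So
  P(M_{18.53} ≥ 1.08) = 2(1 − Φ(0.2509)) ≈ 0.8019.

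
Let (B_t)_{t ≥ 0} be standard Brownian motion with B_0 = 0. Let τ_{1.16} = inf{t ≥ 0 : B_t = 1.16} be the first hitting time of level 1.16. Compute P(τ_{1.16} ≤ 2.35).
P(τ_{1.16} ≤ 2.35) = 2(1 − Φ(1.16/√2.35)) = 2(1 − Φ(0.7567)) ≈ 0.4492

By the reflection principle for standard BM, P(τ_b ≤ t) = 2 · P(B_t ≥ b). Since B_t ~ N(0, t), P(B_t ≥ 1.16) = 1 − Φ(1.16/√t) = 1 − Φ(1.16/√2.35) = 1 − Φ(0.7567) ≈ 0.22461. Doubling: P(τ_{1.16} ≤ 2.35) ≈ 2 · 0.22461 = 0.44922 ≈ 0.4492.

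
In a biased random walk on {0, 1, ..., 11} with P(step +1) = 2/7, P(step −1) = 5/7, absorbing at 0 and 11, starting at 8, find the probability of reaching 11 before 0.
P(hit 11 before 0) = (1 − (5/2)^8) / (1 − (5/2)^11) = 1040984/16275359

Let u_k denote P(reach 11 before 0 | start at k). Boundary: u_0 = 0, u_11 = 1. Recurrence: u_k = 2/7·u_{k+1} + 5/7·u_{k-1} for 1 ≤ k ≤ 10. Try u_k = A + B·r^k with r = q/p = (5/7)/(2/7) = 5/2. Substitution satisfies the recurrence; boundary conditions give:
  u_k = (1 − r^k) / (1 − r^N) = (1 − (5/2)^8) / (1 − (5/2)^11) = 1040984/16275359.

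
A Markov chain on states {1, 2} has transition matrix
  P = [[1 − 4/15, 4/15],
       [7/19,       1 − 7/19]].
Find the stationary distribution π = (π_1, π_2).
π_1 = 105/181, π_2 = 76/181

Solve πP = π with π_1 + π_2 = 1. From πP = π: π_1 · (1 − 4/15) + π_2 · 7/19 = π_1 ⇒ π_2 · 7/19 = π_1 · 4/15 ⇒ π_2/π_1 = (4/15)/(7/19) = 76/105. Together with π_1 + π_2 = 1:
  π_1 = (7/19)/(4/15 + 7/19) = (7/19)/(181/285) = 105/181,
  π_2 = (4/15)/(4/15 + 7/19) = (4/15)/(181/285) = 76/181.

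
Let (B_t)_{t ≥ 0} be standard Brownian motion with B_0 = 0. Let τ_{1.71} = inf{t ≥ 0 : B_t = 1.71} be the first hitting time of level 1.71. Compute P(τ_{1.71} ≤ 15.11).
P(τ_{1.71} ≤ 15.11) = 2(1 − Φ(1.71/√15.11)) = 2(1 − Φ(0.4399)) ≈ 0.6600

By the reflection principle for standard BM, P(τ_b ≤ t) = 2 · P(B_t ≥ b). Since B_t ~ N(0, t), P(B_t ≥ 1.71) = 1 − Φ(1.71/√t) = 1 − Φ(1.71/√15.11) = 1 − Φ(0.4399) ≈ 0.33000. Doubling: P(τ_{1.71} ≤ 15.11) ≈ 2 · 0.33000 = 0.66000 ≈ 0.6600.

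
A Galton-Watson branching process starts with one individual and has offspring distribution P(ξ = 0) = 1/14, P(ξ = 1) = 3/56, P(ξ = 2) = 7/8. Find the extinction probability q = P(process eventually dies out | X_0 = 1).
q = 4/49

The pgf is f(s) = 1/14 + 3/56·s + 7/8·s². The extinction probability q is the smallest fixed point of f in [0, 1]. Setting s = f(s):
  7/8·s² + (3/56 − 1)·s + 1/14 = 0
  7/8·s² − (1/14 + 7/8)·s + 1/14 = 0
which factors as (s − 1)·(7/8·s − 1/14) = 0, giving roots s = 1 and s = (1/14)/(7/8) = 4/49.
Mean offspring μ = 3/56 + 2·7/8 = 101/56 > 1 (supercritical), so q < 1. The extinction probability is the smaller root: q = (1/14)/(7/8) = 4/49.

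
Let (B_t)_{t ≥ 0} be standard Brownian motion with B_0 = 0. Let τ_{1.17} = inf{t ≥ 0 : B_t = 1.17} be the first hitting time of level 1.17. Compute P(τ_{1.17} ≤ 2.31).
P(τ_{1.17} ≤ 2.31) = 2(1 − Φ(1.17/√2.31)) = 2(1 − Φ(0.7698)) ≈ 0.4414

By the reflection principle for standard BM, P(τ_b ≤ t) = 2 · P(B_t ≥ b). Since B_t ~ N(0, t), P(B_t ≥ 1.17) = 1 − Φ(1.17/√t) = 1 − Φ(1.17/√2.31) = 1 − Φ(0.7698) ≈ 0.22071. Doubling: P(τ_{1.17} ≤ 2.31) ≈ 2 · 0.22071 = 0.44142 ≈ 0.4414.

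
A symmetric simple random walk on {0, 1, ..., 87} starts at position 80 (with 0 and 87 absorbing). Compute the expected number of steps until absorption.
E[τ | X_0 = 80] = 560

Let v_k = E[τ | X_0 = k]. Boundary: v_0 = v_87 = 0. Recurrence: v_k = 1 + (v_{k-1} + v_{k+1})/2 for 1 ≤ k ≤ 86. The particular solution to v_k − (v_{k-1} + v_{k+1})/2 = 1 is v_k = −k^2. Adding homogeneous solution A + B k and matching boundaries gives v_k = k (87 − k). Substituting k = 80: v_80 = 80 · 7 = 560.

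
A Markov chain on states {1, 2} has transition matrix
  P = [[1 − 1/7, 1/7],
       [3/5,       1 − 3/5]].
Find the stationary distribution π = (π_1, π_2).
π_1 = 21/26, π_2 = 5/26

Solve πP = π with π_1 + π_2 = 1. From πP = π: π_1 · (1 − 1/7) + π_2 · 3/5 = π_1 ⇒ π_2 · 3/5 = π_1 · 1/7 ⇒ π_2/π_1 = (1/7)/(3/5) = 5/21. Together with π_1 + π_2 = 1:
  π_1 = (3/5)/(1/7 + 3/5) = (3/5)/(26/35) = 21/26,
  π_2 = (1/7)/(1/7 + 3/5) = (1/7)/(26/35) = 5/26.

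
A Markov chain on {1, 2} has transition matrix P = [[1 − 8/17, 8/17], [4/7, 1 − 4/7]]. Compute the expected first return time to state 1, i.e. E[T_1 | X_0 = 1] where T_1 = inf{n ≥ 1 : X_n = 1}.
E[T_1 | X_0 = 1] = 1/π_1 = 31/17

For an irreducible recurrent Markov chain with stationary distribution π, E[T_i | X_0 = i] = 1/π_i (Kac's formula). Here π_1 = (4/7)/(8/17 + 4/7) = (4/7)/(124/119) = 17/31, so E[T_1 | X_0 = 1] = 1/π_1 = (8/17 + 4/7)/(4/7) = (124/119)/(4/7) = 31/17.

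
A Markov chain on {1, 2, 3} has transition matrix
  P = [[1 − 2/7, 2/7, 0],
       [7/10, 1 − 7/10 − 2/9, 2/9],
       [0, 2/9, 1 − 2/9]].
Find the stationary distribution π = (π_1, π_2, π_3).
π = (49/89, 20/89, 20/89)

This is a birth-death chain on three states, which satisfies detailed balance: π_1 · P_{12} = π_2 · P_{21} and π_2 · P_{23} = π_3 · P_{32}.
From π_1 · 2/7 = π_2 · 7/10: π_2/π_1 = (2/7)/(7/10) = 20/49.
From π_2 · 2/9 = π_3 · 2/9: π_3/π_2 = (2/9)/(2/9) = 1.
Take π_1 proportional to 1; then unnormalized π = (1, 20/49, 20/49). Normalize by dividing by the sum 89/49:
  π = (49/89, 20/89, 20/89).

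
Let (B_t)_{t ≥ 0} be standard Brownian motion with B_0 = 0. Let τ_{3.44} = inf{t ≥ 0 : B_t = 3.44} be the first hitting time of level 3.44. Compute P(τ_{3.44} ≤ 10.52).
P(τ_{3.44} ≤ 10.52) = 2(1 − Φ(3.44/√10.52)) = 2(1 − Φ(1.0606)) ≈ 0.2889

By the reflection principle for standard BM, P(τ_b ≤ t) = 2 · P(B_t ≥ b). Since B_t ~ N(0, t), P(B_t ≥ 3.44) = 1 − Φ(3.44/√t) = 1 − Φ(3.44/√10.52) = 1 − Φ(1.0606) ≈ 0.14444. Doubling: P(τ_{3.44} ≤ 10.52) ≈ 2 · 0.14444 = 0.28888 ≈ 0.2889.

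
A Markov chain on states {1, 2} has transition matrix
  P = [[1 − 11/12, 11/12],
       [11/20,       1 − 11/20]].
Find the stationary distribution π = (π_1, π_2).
π_1 = 3/8, π_2 = 5/8

Solve πP = π with π_1 + π_2 = 1. From πP = π: π_1 · (1 − 11/12) + π_2 · 11/20 = π_1 ⇒ π_2 · 11/20 = π_1 · 11/12 ⇒ π_2/π_1 = (11/12)/(11/20) = 5/3. Together with π_1 + π_2 = 1:
  π_1 = (11/20)/(11/12 + 11/20) = (11/20)/(22/15) = 3/8,
  π_2 = (11/12)/(11/12 + 11/20) = (11/12)/(22/15) = 5/8.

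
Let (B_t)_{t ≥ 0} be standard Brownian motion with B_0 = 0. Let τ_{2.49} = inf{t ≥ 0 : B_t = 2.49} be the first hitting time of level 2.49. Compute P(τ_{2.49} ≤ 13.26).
P(τ_{2.49} ≤ 13.26) = 2(1 − Φ(2.49/√13.26)) = 2(1 − Φ(0.6838)) ≈ 0.4941

By the reflection principle for standard BM, P(τ_b ≤ t) = 2 · P(B_t ≥ b). Since B_t ~ N(0, t), P(B_t ≥ 2.49) = 1 − Φ(2.49/√t) = 1 − Φ(2.49/√13.26) = 1 − Φ(0.6838) ≈ 0.24705. Doubling: P(τ_{2.49} ≤ 13.26) ≈ 2 · 0.24705 = 0.49410 ≈ 0.4941.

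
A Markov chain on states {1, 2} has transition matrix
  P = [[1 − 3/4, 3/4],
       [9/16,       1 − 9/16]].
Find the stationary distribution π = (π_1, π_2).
π_1 = 3/7, π_2 = 4/7

Solve πP = π with π_1 + π_2 = 1. From πP = π: π_1 · (1 − 3/4) + π_2 · 9/16 = π_1 ⇒ π_2 · 9/16 = π_1 · 3/4 ⇒ π_2/π_1 = (3/4)/(9/16) = 4/3. Together with π_1 + π_2 = 1:
  π_1 = (9/16)/(3/4 + 9/16) = (9/16)/(21/16) = 3/7,
  π_2 = (3/4)/(3/4 + 9/16) = (3/4)/(21/16) = 4/7.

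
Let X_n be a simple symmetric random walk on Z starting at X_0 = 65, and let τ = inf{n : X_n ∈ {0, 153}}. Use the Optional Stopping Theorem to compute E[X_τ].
E[X_τ] = 65

X_n is a martingale and τ is a bounded-mean stopping time (indeed τ is finite a.s. with bounded expectation since the walk is in a bounded region). By the OST, E[X_τ] = E[X_0] = 65. Equivalently: E[X_τ] = 153 · P(hit 153 first) + 0 · P(hit 0 first) = 153 · (65/153) = 65.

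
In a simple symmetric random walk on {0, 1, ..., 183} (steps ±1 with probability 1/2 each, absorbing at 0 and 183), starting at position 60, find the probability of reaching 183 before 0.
P(hit 183 before 0) = 60/183 = 20/61

Let u_k = P(hit 183 before 0 | start at k). Then u_0 = 0, u_183 = 1, and u_k = u_{k-1}/2 + u_{k+1}/2 for 1 ≤ k ≤ 182. This harmonic recurrence is solved by u_k = k/183, giving u_60 = 60/183 = 20/61.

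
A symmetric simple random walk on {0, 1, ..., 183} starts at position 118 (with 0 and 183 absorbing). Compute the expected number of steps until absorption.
E[τ | X_0 = 118] = 7670

Let v_k = E[τ | X_0 = k]. Boundary: v_0 = v_183 = 0. Recurrence: v_k = 1 + (v_{k-1} + v_{k+1})/2 for 1 ≤ k ≤ 182. The particular solution to v_k − (v_{k-1} + v_{k+1})/2 = 1 is v_k = −k^2. Adding homogeneous solution A + B k and matching boundaries gives v_k = k (183 − k). Substituting k = 118: v_118 = 118 · 65 = 7670.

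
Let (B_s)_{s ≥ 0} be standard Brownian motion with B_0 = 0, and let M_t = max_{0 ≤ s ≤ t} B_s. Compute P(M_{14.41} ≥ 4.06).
P(M_{14.41} ≥ 4.06) = 2·P(B_{14.41} ≥ 4.06) = 2(1 − Φ(4.06/√14.41)) ≈ 0.2848

By the reflection principle for Brownian motion, P(M_t ≥ a) = 2 · P(B_t ≥ a) for a ≥ 0. Since B_t ~ N(0, t), P(B_t ≥ 4.06) = 1 − Φ(4.06/√t) = 1 − Φ(4.06/√14.41) = 1 − Φ(1.0695). So
  P(M_{14.41} ≥ 4.06) = 2(1 − Φ(1.0695)) ≈ 0.2848.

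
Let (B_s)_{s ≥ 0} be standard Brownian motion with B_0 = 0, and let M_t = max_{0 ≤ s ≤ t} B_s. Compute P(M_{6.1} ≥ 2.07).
P(M_{6.1} ≥ 2.07) = 2·P(B_{6.1} ≥ 2.07) = 2(1 − Φ(2.07/√6.1)) ≈ 0.4020

By the reflection principle for Brownian motion, P(M_t ≥ a) = 2 · P(B_t ≥ a) for a ≥ 0. Since B_t ~ N(0, t), P(B_t ≥ 2.07) = 1 − Φ(2.07/√t) = 1 − Φ(2.07/√6.1) = 1 − Φ(0.8381). So
  P(M_{6.1} ≥ 2.07) = 2(1 − Φ(0.8381)) ≈ 0.4020.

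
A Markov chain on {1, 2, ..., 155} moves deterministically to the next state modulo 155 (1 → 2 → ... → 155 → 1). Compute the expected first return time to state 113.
E[T_113 | X_0 = 113] = 155

The chain cycles deterministically, so starting at state 113 it returns in exactly 155 steps. Equivalently, the stationary distribution is uniform π_j = 1/155 for every state j, so by Kac's formula E[T_113] = 1/π_113 = 155.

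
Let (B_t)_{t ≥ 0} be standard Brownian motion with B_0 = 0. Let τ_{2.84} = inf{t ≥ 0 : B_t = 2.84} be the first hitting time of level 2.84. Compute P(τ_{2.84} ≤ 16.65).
P(τ_{2.84} ≤ 16.65) = 2(1 − Φ(2.84/√16.65)) = 2(1 − Φ(0.6960)) ≈ 0.4864

By the reflection principle for standard BM, P(τ_b ≤ t) = 2 · P(B_t ≥ b). Since B_t ~ N(0, t), P(B_t ≥ 2.84) = 1 − Φ(2.84/√t) = 1 − Φ(2.84/√16.65) = 1 − Φ(0.6960) ≈ 0.24321. Doubling: P(τ_{2.84} ≤ 16.65) ≈ 2 · 0.24321 = 0.48642 ≈ 0.4864.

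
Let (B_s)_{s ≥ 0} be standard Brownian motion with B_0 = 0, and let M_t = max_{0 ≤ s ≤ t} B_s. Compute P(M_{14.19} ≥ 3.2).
P(M_{14.19} ≥ 3.2) = 2·P(B_{14.19} ≥ 3.2) = 2(1 − Φ(3.2/√14.19)) ≈ 0.3956

By the reflection principle for Brownian motion, P(M_t ≥ a) = 2 · P(B_t ≥ a) for a ≥ 0. Since B_t ~ N(0, t), P(B_t ≥ 3.2) = 1 − Φ(3.2/√t) = 1 − Φ(3.2/√14.19) = 1 − Φ(0.8495). So
  P(M_{14.19} ≥ 3.2) = 2(1 − Φ(0.8495)) ≈ 0.3956.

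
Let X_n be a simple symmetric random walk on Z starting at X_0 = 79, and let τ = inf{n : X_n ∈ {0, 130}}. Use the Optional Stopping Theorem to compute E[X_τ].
E[X_τ] = 79

X_n is a martingale and τ is a bounded-mean stopping time (indeed τ is finite a.s. with bounded expectation since the walk is in a bounded region). By the OST, E[X_τ] = E[X_0] = 79. Equivalently: E[X_τ] = 130 · P(hit 130 first) + 0 · P(hit 0 first) = 130 · (79/130) = 79.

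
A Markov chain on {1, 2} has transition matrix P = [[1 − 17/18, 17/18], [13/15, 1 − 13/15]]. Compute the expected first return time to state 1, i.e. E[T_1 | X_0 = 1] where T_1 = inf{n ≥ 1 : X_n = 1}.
E[T_1 | X_0 = 1] = 1/π_1 = 163/78

For an irreducible recurrent Markov chain with stationary distribution π, E[T_i | X_0 = i] = 1/π_i (Kac's formula). Here π_1 = (13/15)/(17/18 + 13/15) = (13/15)/(163/90) = 78/163, so E[T_1 | X_0 = 1] = 1/π_1 = (17/18 + 13/15)/(13/15) = (163/90)/(13/15) = 163/78.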